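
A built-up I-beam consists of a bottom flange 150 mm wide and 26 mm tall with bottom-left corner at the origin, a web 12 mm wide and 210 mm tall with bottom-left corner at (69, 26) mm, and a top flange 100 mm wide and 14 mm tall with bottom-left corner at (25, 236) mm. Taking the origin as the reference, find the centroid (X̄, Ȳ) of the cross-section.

X̄ = 75.00 mm, Ȳ = 92.20 mm

bottom flange: A = 150 × 26 = 3900.00, centroid at (75.00, 13.00).
web: A = 12 × 210 = 2520.00, centroid at (75.00, 131.00).
top flange: A = 100 × 14 = 1400.00, centroid at (75.00, 243.00).
ΣA = 7820.00 mm², ΣAX̄ = 586500.00 mm³, ΣAȲ = 721020.00 mm³.
X̄ = 586500.00/7820.00 = 75.00 mm; Ȳ = 721020.00/7820.00 = 92.20 mm.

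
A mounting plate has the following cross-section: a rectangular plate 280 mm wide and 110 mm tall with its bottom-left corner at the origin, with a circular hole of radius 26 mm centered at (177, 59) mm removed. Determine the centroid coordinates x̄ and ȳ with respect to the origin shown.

x̄ = 137.26 mm, ȳ = 54.70 mm

plate: A = 280 × 110 = 30800.00, centroid at (140.00, 55.00).
hole: A = −π·26² = -2123.72, centroid at (177.00, 59.00).
ΣA = 28676.28 mm², ΣAx̄ = 3936102.16 mm³, ΣAȳ = 1568700.72 mm³.
x̄ = 3936102.16/28676.28 = 137.26 mm; ȳ = 1568700.72/28676.28 = 54.70 mm.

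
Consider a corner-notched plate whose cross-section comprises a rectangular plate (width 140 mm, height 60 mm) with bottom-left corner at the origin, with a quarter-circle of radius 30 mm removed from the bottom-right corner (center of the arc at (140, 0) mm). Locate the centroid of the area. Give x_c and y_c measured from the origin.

x_c = 64.74 mm, y_c = 31.59 mm

plate: A = 140 × 60 = 8400.00, centroid at (70.00, 30.00).
removed quarter-circle: A = −¼π·30² = -706.86, centroid at (127.27, 12.73).
ΣA = 7693.14 mm²
ΣAx_c = (8400.00)(70.00) + (-706.86)(127.27) = 498039.83 mm³
ΣAy_c = (8400.00)(30.00) + (-706.86)(12.73) = 243000.00 mm³
x_c = 498039.83 / 7693.14 = 64.74 mm
y_c = 243000.00 / 7693.14 = 31.59 mm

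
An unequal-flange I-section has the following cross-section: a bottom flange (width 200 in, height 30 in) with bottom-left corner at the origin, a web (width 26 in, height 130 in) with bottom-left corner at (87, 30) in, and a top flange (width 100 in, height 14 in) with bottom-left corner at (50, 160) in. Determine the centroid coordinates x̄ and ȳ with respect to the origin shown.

bottom flange: A = 200 × 30 = 6000.00, centroid at (100.00, 15.00).
web: A = 26 × 130 = 3380.00, centroid at (100.00, 95.00).
top flange: A = 100 × 14 = 1400.00, centroid at (100.00, 167.00).
ΣA = 10780.00 in², ΣAx̄ = 1078000.00 in³, ΣAȳ = 644900.00 in³.
x̄ = 1078000.00/10780.00 = 100.00 in; ȳ = 644900.00/10780.00 = 59.82 in.

x̄ = 100.00 in, ȳ = 59.82 in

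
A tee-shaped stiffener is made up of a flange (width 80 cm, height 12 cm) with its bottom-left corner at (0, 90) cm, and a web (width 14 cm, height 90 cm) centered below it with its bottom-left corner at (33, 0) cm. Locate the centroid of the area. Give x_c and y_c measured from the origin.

web: A = 14 × 90 = 1260.00, centroid at (40.00, 45.00).
flange: A = 80 × 12 = 960.00, centroid at (40.00, 96.00).
ΣA = 2220.00 cm², ΣAx_c = 88800.00 cm³, ΣAy_c = 148860.00 cm³.
x_c = 88800.00/2220.00 = 40.00 cm; y_c = 148860.00/2220.00 = 67.05 cm.

x_c = 40.00 cm, y_c = 67.05 cm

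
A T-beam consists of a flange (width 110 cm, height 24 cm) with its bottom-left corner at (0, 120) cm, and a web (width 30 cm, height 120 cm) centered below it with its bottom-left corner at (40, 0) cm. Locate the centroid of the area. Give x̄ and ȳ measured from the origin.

x̄ = 55.00 cm, ȳ = 90.46 cm

web: A = 30 × 120 = 3600.00, centroid at (55.00, 60.00).
flange: A = 110 × 24 = 2640.00, centroid at (55.00, 132.00).
ΣA = 6240.00 cm²
ΣAx̄ = (3600.00)(55.00) + (2640.00)(55.00) = 343200.00 cm³
ΣAȳ = (3600.00)(60.00) + (2640.00)(132.00) = 564480.00 cm³
x̄ = 343200.00 / 6240.00 = 55.00 cm
ȳ = 564480.00 / 6240.00 = 90.46 cm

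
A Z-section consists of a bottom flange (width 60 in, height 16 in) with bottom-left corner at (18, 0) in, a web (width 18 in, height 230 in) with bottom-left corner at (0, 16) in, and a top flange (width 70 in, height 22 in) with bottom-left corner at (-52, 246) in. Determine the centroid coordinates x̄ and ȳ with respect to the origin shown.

x̄ = 8.61 in, ȳ = 142.44 in

bottom flange: A = 60 × 16 = 960.00, centroid at (48.00, 8.00).
web: A = 18 × 230 = 4140.00, centroid at (9.00, 131.00).
top flange: A = 70 × 22 = 1540.00, centroid at (-17.00, 257.00).
ΣA = 6640.00 in²
ΣAx̄ = (960.00)(48.00) + (4140.00)(9.00) + (1540.00)(-17.00) = 57160.00 in³
ΣAȳ = (960.00)(8.00) + (4140.00)(131.00) + (1540.00)(257.00) = 945800.00 in³
x̄ = 57160.00 / 6640.00 = 8.61 in
ȳ = 945800.00 / 6640.00 = 142.44 in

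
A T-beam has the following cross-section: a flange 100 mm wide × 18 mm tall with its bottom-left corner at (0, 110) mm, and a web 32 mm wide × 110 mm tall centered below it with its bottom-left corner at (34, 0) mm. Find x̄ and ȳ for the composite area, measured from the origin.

x̄ = 50.00 mm, ȳ = 76.65 mm

web: A = 32 × 110 = 3520.00, centroid at (50.00, 55.00).
flange: A = 100 × 18 = 1800.00, centroid at (50.00, 119.00).
ΣA = 5320.00 mm², ΣAx̄ = 266000.00 mm³, ΣAȳ = 407800.00 mm³.
x̄ = 266000.00/5320.00 = 50.00 mm; ȳ = 407800.00/5320.00 = 76.65 mm.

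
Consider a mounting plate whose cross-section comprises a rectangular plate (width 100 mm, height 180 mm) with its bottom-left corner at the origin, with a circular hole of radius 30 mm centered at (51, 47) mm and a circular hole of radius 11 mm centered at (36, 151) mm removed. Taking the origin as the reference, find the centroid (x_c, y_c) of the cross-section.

Part | A | x̄ᵢ | ȳᵢ | A·x̄ᵢ | A·ȳᵢ
plate | 18000.00 | 50.00 | 90.00 | 900000.00 | 1620000.00
hole 1 | -2827.43 | 51.00 | 47.00 | -144199.10 | -132889.37
hole 2 | -380.13 | 36.00 | 151.00 | -13684.78 | -57400.04
Σ | 14792.43 |  |  | 742116.12 | 1429710.59
x_c = 742116.12 / 14792.43 = 50.17 mm
y_c = 1429710.59 / 14792.43 = 96.65 mm

x_c = 50.17 mm, y_c = 96.65 mm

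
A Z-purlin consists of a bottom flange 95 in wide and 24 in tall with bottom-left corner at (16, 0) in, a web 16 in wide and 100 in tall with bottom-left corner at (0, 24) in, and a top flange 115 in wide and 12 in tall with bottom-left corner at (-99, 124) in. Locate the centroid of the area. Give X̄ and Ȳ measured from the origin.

X̄ = 19.07 in, Ȳ = 61.82 in

Part | A | x̄ᵢ | ȳᵢ | A·x̄ᵢ | A·ȳᵢ
bottom flange | 2280.00 | 63.50 | 12.00 | 144780.00 | 27360.00
web | 1600.00 | 8.00 | 74.00 | 12800.00 | 118400.00
top flange | 1380.00 | -41.50 | 130.00 | -57270.00 | 179400.00
Σ | 5260.00 |  |  | 100310.00 | 325160.00
X̄ = 100310.00 / 5260.00 = 19.07 in
Ȳ = 325160.00 / 5260.00 = 61.82 in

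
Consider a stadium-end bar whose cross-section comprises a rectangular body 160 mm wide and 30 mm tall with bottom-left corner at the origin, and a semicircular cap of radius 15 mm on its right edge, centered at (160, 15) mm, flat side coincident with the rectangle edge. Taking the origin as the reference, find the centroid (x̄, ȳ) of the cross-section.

x̄ = 85.92 mm, ȳ = 15.00 mm

rectangular body: A = 160 × 30 = 4800.00, centroid at (80.00, 15.00).
semicircular end: A = ½π·15² = 353.43, centroid at (166.37, 15.00).
ΣA = 5153.43 mm²
ΣAx̄ = (4800.00)(80.00) + (353.43)(166.37) = 442798.67 mm³
ΣAȳ = (4800.00)(15.00) + (353.43)(15.00) = 77301.44 mm³
x̄ = 442798.67 / 5153.43 = 85.92 mm
ȳ = 77301.44 / 5153.43 = 15.00 mm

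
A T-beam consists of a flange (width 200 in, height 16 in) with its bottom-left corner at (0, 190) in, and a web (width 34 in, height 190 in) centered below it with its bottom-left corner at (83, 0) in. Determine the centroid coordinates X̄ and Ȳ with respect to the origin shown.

X̄ = 100.00 in, Ȳ = 129.12 in

web: A = 34 × 190 = 6460.00, centroid at (100.00, 95.00).
flange: A = 200 × 16 = 3200.00, centroid at (100.00, 198.00).
ΣA = 9660.00 in²
ΣAX̄ = (6460.00)(100.00) + (3200.00)(100.00) = 966000.00 in³
ΣAȲ = (6460.00)(95.00) + (3200.00)(198.00) = 1247300.00 in³
X̄ = 966000.00 / 9660.00 = 100.00 in
Ȳ = 1247300.00 / 9660.00 = 129.12 in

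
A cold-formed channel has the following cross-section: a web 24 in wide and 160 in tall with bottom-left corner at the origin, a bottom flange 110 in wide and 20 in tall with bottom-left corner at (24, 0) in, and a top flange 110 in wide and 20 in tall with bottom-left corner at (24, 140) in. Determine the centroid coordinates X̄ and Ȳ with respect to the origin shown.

X̄ = 47.78 in, Ȳ = 80.00 in

web: A = 24 × 160 = 3840.00, centroid at (12.00, 80.00).
bottom flange: A = 110 × 20 = 2200.00, centroid at (79.00, 10.00).
top flange: A = 110 × 20 = 2200.00, centroid at (79.00, 150.00).
ΣA = 8240.00 in², ΣAX̄ = 393680.00 in³, ΣAȲ = 659200.00 in³.
X̄ = 393680.00/8240.00 = 47.78 in; Ȳ = 659200.00/8240.00 = 80.00 in.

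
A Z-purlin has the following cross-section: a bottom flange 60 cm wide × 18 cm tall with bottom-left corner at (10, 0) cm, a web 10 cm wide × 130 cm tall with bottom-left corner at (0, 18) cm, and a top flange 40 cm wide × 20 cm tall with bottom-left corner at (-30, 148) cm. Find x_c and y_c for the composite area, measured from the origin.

x_c = 13.11 cm, y_c = 76.74 cm

Part | A | x̄ᵢ | ȳᵢ | A·x̄ᵢ | A·ȳᵢ
bottom flange | 1080.00 | 40.00 | 9.00 | 43200.00 | 9720.00
web | 1300.00 | 5.00 | 83.00 | 6500.00 | 107900.00
top flange | 800.00 | -10.00 | 158.00 | -8000.00 | 126400.00
Σ | 3180.00 |  |  | 41700.00 | 244020.00
x_c = 41700.00 / 3180.00 = 13.11 cm
y_c = 244020.00 / 3180.00 = 76.74 cm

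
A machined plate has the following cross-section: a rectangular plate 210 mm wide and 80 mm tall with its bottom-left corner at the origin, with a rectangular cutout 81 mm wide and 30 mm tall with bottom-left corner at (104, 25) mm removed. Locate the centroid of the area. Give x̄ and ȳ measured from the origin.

x̄ = 98.32 mm, ȳ = 40.00 mm

Part | A | x̄ᵢ | ȳᵢ | A·x̄ᵢ | A·ȳᵢ
plate | 16800.00 | 105.00 | 40.00 | 1764000.00 | 672000.00
hole | -2430.00 | 144.50 | 40.00 | -351135.00 | -97200.00
Σ | 14370.00 |  |  | 1412865.00 | 574800.00
x̄ = 1412865.00 / 14370.00 = 98.32 mm
ȳ = 574800.00 / 14370.00 = 40.00 mm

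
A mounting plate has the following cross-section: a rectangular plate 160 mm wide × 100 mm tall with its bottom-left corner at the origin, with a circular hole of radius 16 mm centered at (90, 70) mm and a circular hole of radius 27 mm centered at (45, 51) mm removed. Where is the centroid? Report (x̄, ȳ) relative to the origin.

plate: A = 160 × 100 = 16000.00, centroid at (80.00, 50.00).
hole 1: A = −π·16² = -804.25, centroid at (90.00, 70.00).
hole 2: A = −π·27² = -2290.22, centroid at (45.00, 51.00).
ΣA = 12905.53 mm², ΣAx̄ = 1104557.76 mm³, ΣAȳ = 626901.39 mm³.
x̄ = 1104557.76/12905.53 = 85.59 mm; ȳ = 626901.39/12905.53 = 48.58 mm.

x̄ = 85.59 mm, ȳ = 48.58 mm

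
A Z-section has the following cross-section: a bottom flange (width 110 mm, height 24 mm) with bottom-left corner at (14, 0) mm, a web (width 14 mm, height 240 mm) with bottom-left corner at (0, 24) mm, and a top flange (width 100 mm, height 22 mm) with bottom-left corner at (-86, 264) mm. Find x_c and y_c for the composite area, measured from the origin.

x_c = 15.42 mm, y_c = 136.65 mm

bottom flange: A = 110 × 24 = 2640.00, centroid at (69.00, 12.00).
web: A = 14 × 240 = 3360.00, centroid at (7.00, 144.00).
top flange: A = 100 × 22 = 2200.00, centroid at (-36.00, 275.00).
ΣA = 8200.00 mm²
ΣAx_c = (2640.00)(69.00) + (3360.00)(7.00) + (2200.00)(-36.00) = 126480.00 mm³
ΣAy_c = (2640.00)(12.00) + (3360.00)(144.00) + (2200.00)(275.00) = 1120520.00 mm³
x_c = 126480.00 / 8200.00 = 15.42 mm
y_c = 1120520.00 / 8200.00 = 136.65 mm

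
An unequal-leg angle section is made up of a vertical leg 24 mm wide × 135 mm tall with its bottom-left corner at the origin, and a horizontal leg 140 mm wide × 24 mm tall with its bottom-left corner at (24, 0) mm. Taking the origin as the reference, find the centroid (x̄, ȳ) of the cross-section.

x̄ = 53.75 mm, ȳ = 39.25 mm

vertical leg: A = 24 × 135 = 3240.00, centroid at (12.00, 67.50).
horizontal leg: A = 140 × 24 = 3360.00, centroid at (94.00, 12.00).
ΣA = 6600.00 mm², ΣAx̄ = 354720.00 mm³, ΣAȳ = 259020.00 mm³.
x̄ = 354720.00/6600.00 = 53.75 mm; ȳ = 259020.00/6600.00 = 39.25 mm.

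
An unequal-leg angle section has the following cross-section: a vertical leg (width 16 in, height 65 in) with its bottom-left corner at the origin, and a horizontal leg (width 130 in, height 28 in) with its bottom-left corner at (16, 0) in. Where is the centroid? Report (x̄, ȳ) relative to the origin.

x̄ = 64.78 in, ȳ = 18.11 in

Part | A | x̄ᵢ | ȳᵢ | A·x̄ᵢ | A·ȳᵢ
vertical leg | 1040.00 | 8.00 | 32.50 | 8320.00 | 33800.00
horizontal leg | 3640.00 | 81.00 | 14.00 | 294840.00 | 50960.00
Σ | 4680.00 |  |  | 303160.00 | 84760.00
x̄ = 303160.00 / 4680.00 = 64.78 in
ȳ = 84760.00 / 4680.00 = 18.11 in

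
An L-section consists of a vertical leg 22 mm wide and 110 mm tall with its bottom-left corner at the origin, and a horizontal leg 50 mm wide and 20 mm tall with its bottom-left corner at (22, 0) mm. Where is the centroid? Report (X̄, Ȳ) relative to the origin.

X̄ = 21.53 mm, Ȳ = 41.84 mm

vertical leg: A = 22 × 110 = 2420.00, centroid at (11.00, 55.00).
horizontal leg: A = 50 × 20 = 1000.00, centroid at (47.00, 10.00).
ΣA = 3420.00 mm²
ΣAX̄ = (2420.00)(11.00) + (1000.00)(47.00) = 73620.00 mm³
ΣAȲ = (2420.00)(55.00) + (1000.00)(10.00) = 143100.00 mm³
X̄ = 73620.00 / 3420.00 = 21.53 mm
Ȳ = 143100.00 / 3420.00 = 41.84 mm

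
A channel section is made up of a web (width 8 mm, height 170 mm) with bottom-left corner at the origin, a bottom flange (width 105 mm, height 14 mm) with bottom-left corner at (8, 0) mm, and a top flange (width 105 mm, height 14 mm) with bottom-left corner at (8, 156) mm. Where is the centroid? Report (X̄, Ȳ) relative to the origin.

X̄ = 42.63 mm, Ȳ = 85.00 mm

Part | A | x̄ᵢ | ȳᵢ | A·x̄ᵢ | A·ȳᵢ
web | 1360.00 | 4.00 | 85.00 | 5440.00 | 115600.00
bottom flange | 1470.00 | 60.50 | 7.00 | 88935.00 | 10290.00
top flange | 1470.00 | 60.50 | 163.00 | 88935.00 | 239610.00
Σ | 4300.00 |  |  | 183310.00 | 365500.00
X̄ = 183310.00 / 4300.00 = 42.63 mm
Ȳ = 365500.00 / 4300.00 = 85.00 mm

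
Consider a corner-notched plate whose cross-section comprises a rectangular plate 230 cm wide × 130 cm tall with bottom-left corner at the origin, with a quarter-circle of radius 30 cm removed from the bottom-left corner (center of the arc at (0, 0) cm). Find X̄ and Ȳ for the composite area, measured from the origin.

plate: A = 230 × 130 = 29900.00, centroid at (115.00, 65.00).
removed quarter-circle: A = −¼π·30² = -706.86, centroid at (12.73, 12.73).
ΣA = 29193.14 cm²
ΣAX̄ = (29900.00)(115.00) + (-706.86)(12.73) = 3429500.00 cm³
ΣAȲ = (29900.00)(65.00) + (-706.86)(12.73) = 1934500.00 cm³
X̄ = 3429500.00 / 29193.14 = 117.48 cm
Ȳ = 1934500.00 / 29193.14 = 66.27 cm

X̄ = 117.48 cm, Ȳ = 66.27 cm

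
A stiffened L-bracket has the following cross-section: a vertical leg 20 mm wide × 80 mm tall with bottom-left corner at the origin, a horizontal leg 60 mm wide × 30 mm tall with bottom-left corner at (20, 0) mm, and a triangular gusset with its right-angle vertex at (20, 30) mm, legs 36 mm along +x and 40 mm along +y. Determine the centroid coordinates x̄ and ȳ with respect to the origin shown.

vertical leg: A = 20 × 80 = 1600.00, centroid at (10.00, 40.00).
horizontal leg: A = 60 × 30 = 1800.00, centroid at (50.00, 15.00).
gusset: A = ½·36·40 = 720.00, centroid at (32.00, 43.33).
ΣA = 4120.00 mm²
ΣAx̄ = (1600.00)(10.00) + (1800.00)(50.00) + (720.00)(32.00) = 129040.00 mm³
ΣAȳ = (1600.00)(40.00) + (1800.00)(15.00) + (720.00)(43.33) = 122200.00 mm³
x̄ = 129040.00 / 4120.00 = 31.32 mm
ȳ = 122200.00 / 4120.00 = 29.66 mm

x̄ = 31.32 mm, ȳ = 29.66 mm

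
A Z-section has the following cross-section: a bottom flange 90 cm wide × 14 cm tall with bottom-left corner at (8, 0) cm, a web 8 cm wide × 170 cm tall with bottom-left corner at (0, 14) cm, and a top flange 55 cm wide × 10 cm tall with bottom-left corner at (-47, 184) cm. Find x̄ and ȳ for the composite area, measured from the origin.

x̄ = 19.40 cm, ȳ = 78.05 cm

Part | A | x̄ᵢ | ȳᵢ | A·x̄ᵢ | A·ȳᵢ
bottom flange | 1260.00 | 53.00 | 7.00 | 66780.00 | 8820.00
web | 1360.00 | 4.00 | 99.00 | 5440.00 | 134640.00
top flange | 550.00 | -19.50 | 189.00 | -10725.00 | 103950.00
Σ | 3170.00 |  |  | 61495.00 | 247410.00
x̄ = 61495.00 / 3170.00 = 19.40 cm
ȳ = 247410.00 / 3170.00 = 78.05 cm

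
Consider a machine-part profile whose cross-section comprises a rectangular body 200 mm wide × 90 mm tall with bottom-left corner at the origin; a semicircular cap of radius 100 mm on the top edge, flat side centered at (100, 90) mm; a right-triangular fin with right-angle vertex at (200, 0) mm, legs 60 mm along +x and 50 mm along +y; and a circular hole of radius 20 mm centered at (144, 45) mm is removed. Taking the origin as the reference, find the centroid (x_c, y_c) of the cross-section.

rectangular body: A = 200 × 90 = 18000.00, centroid at (100.00, 45.00).
semicircular top: A = ½π·100² = 15707.96, centroid at (100.00, 132.44).
triangular fin: A = ½·60·50 = 1500.00, centroid at (220.00, 16.67).
hole: A = −π·20² = -1256.64, centroid at (144.00, 45.00).
ΣA = 33951.33 mm²
ΣAx_c = (18000.00)(100.00) + (15707.96)(100.00) + (1500.00)(220.00) + (-1256.64)(144.00) = 3519840.59 mm³
ΣAy_c = (18000.00)(45.00) + (15707.96)(132.44) + (1500.00)(16.67) + (-1256.64)(45.00) = 2858834.69 mm³
x_c = 3519840.59 / 33951.33 = 103.67 mm
y_c = 2858834.69 / 33951.33 = 84.20 mm

x_c = 103.67 mm, y_c = 84.20 mm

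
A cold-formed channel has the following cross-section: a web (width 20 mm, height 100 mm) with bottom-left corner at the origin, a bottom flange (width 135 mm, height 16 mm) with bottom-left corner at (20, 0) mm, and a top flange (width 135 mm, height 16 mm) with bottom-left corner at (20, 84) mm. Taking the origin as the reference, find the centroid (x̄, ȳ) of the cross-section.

web: A = 20 × 100 = 2000.00, centroid at (10.00, 50.00).
bottom flange: A = 135 × 16 = 2160.00, centroid at (87.50, 8.00).
top flange: A = 135 × 16 = 2160.00, centroid at (87.50, 92.00).
ΣA = 6320.00 mm², ΣAx̄ = 398000.00 mm³, ΣAȳ = 316000.00 mm³.
x̄ = 398000.00/6320.00 = 62.97 mm; ȳ = 316000.00/6320.00 = 50.00 mm.

x̄ = 62.97 mm, ȳ = 50.00 mm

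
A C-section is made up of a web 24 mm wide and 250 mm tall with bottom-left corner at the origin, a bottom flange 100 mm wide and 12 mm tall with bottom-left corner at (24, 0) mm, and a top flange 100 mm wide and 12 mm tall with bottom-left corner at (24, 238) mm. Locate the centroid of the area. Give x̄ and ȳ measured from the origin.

Part | A | x̄ᵢ | ȳᵢ | A·x̄ᵢ | A·ȳᵢ
web | 6000.00 | 12.00 | 125.00 | 72000.00 | 750000.00
bottom flange | 1200.00 | 74.00 | 6.00 | 88800.00 | 7200.00
top flange | 1200.00 | 74.00 | 244.00 | 88800.00 | 292800.00
Σ | 8400.00 |  |  | 249600.00 | 1050000.00
x̄ = 249600.00 / 8400.00 = 29.71 mm
ȳ = 1050000.00 / 8400.00 = 125.00 mm

x̄ = 29.71 mm, ȳ = 125.00 mm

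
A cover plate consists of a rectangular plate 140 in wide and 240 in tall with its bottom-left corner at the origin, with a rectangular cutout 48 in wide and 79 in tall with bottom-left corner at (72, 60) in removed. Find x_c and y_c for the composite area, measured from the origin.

Part | A | x̄ᵢ | ȳᵢ | A·x̄ᵢ | A·ȳᵢ
plate | 33600.00 | 70.00 | 120.00 | 2352000.00 | 4032000.00
hole | -3792.00 | 96.00 | 99.50 | -364032.00 | -377304.00
Σ | 29808.00 |  |  | 1987968.00 | 3654696.00
x_c = 1987968.00 / 29808.00 = 66.69 in
y_c = 3654696.00 / 29808.00 = 122.61 in

x_c = 66.69 in, y_c = 122.61 in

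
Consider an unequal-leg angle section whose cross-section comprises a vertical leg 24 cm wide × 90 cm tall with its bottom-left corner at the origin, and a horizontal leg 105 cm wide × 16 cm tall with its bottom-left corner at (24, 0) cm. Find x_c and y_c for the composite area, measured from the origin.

x_c = 40.22 cm, y_c = 28.81 cm

Part | A | x̄ᵢ | ȳᵢ | A·x̄ᵢ | A·ȳᵢ
vertical leg | 2160.00 | 12.00 | 45.00 | 25920.00 | 97200.00
horizontal leg | 1680.00 | 76.50 | 8.00 | 128520.00 | 13440.00
Σ | 3840.00 |  |  | 154440.00 | 110640.00
x_c = 154440.00 / 3840.00 = 40.22 cm
y_c = 110640.00 / 3840.00 = 28.81 cm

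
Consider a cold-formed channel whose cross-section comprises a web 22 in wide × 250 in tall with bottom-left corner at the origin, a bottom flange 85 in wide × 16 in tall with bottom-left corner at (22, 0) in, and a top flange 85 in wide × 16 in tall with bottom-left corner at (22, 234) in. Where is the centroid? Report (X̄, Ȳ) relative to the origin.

web: A = 22 × 250 = 5500.00, centroid at (11.00, 125.00).
bottom flange: A = 85 × 16 = 1360.00, centroid at (64.50, 8.00).
top flange: A = 85 × 16 = 1360.00, centroid at (64.50, 242.00).
ΣA = 8220.00 in²
ΣAX̄ = (5500.00)(11.00) + (1360.00)(64.50) + (1360.00)(64.50) = 235940.00 in³
ΣAȲ = (5500.00)(125.00) + (1360.00)(8.00) + (1360.00)(242.00) = 1027500.00 in³
X̄ = 235940.00 / 8220.00 = 28.70 in
Ȳ = 1027500.00 / 8220.00 = 125.00 in

X̄ = 28.70 in, Ȳ = 125.00 in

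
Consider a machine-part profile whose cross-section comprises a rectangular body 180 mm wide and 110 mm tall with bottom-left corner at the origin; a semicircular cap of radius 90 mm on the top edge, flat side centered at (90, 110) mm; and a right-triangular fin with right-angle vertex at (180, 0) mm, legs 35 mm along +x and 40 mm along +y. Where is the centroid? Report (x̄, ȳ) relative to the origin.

Part | A | x̄ᵢ | ȳᵢ | A·x̄ᵢ | A·ȳᵢ
rectangular body | 19800.00 | 90.00 | 55.00 | 1782000.00 | 1089000.00
semicircular top | 12723.45 | 90.00 | 148.20 | 1145110.52 | 1885579.53
triangular fin | 700.00 | 191.67 | 13.33 | 134166.67 | 9333.33
Σ | 33223.45 |  |  | 3061277.19 | 2983912.86
x̄ = 3061277.19 / 33223.45 = 92.14 mm
ȳ = 2983912.86 / 33223.45 = 89.81 mm

x̄ = 92.14 mm, ȳ = 89.81 mm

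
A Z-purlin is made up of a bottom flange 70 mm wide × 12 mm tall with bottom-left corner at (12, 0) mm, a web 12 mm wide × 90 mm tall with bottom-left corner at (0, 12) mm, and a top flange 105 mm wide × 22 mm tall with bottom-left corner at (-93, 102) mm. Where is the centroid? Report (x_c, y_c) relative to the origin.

bottom flange: A = 70 × 12 = 840.00, centroid at (47.00, 6.00).
web: A = 12 × 90 = 1080.00, centroid at (6.00, 57.00).
top flange: A = 105 × 22 = 2310.00, centroid at (-40.50, 113.00).
ΣA = 4230.00 mm², ΣAx_c = -47595.00 mm³, ΣAy_c = 327630.00 mm³.
x_c = -47595.00/4230.00 = -11.25 mm; y_c = 327630.00/4230.00 = 77.45 mm.

x_c = -11.25 mm, y_c = 77.45 mm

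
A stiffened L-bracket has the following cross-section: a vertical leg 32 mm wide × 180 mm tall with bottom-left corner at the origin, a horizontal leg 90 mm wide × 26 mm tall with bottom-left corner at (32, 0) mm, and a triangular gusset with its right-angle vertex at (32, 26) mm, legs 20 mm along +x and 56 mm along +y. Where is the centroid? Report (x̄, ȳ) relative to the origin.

x̄ = 33.95 mm, ȳ = 66.26 mm

vertical leg: A = 32 × 180 = 5760.00, centroid at (16.00, 90.00).
horizontal leg: A = 90 × 26 = 2340.00, centroid at (77.00, 13.00).
gusset: A = ½·20·56 = 560.00, centroid at (38.67, 44.67).
ΣA = 8660.00 mm²
ΣAx̄ = (5760.00)(16.00) + (2340.00)(77.00) + (560.00)(38.67) = 293993.33 mm³
ΣAȳ = (5760.00)(90.00) + (2340.00)(13.00) + (560.00)(44.67) = 573833.33 mm³
x̄ = 293993.33 / 8660.00 = 33.95 mm
ȳ = 573833.33 / 8660.00 = 66.26 mm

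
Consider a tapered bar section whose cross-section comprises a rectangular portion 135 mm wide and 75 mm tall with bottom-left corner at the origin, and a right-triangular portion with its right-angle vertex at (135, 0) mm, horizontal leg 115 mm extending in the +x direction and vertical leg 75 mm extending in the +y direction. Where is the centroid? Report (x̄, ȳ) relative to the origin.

Part | A | x̄ᵢ | ȳᵢ | A·x̄ᵢ | A·ȳᵢ
rectangular portion | 10125.00 | 67.50 | 37.50 | 683437.50 | 379687.50
triangular portion | 4312.50 | 173.33 | 25.00 | 747500.00 | 107812.50
Σ | 14437.50 |  |  | 1430937.50 | 487500.00
x̄ = 1430937.50 / 14437.50 = 99.11 mm
ȳ = 487500.00 / 14437.50 = 33.77 mm

x̄ = 99.11 mm, ȳ = 33.77 mm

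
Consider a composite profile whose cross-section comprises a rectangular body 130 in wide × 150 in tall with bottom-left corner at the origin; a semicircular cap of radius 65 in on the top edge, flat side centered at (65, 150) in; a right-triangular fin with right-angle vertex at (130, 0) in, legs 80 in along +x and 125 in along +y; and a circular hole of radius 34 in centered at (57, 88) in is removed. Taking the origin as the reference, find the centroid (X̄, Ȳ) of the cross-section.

rectangular body: A = 130 × 150 = 19500.00, centroid at (65.00, 75.00).
semicircular top: A = ½π·65² = 6636.61, centroid at (65.00, 177.59).
triangular fin: A = ½·80·125 = 5000.00, centroid at (156.67, 41.67).
hole: A = −π·34² = -3631.68, centroid at (57.00, 88.00).
ΣA = 27504.93 in²
ΣAX̄ = (19500.00)(65.00) + (6636.61)(65.00) + (5000.00)(156.67) + (-3631.68)(57.00) = 2275207.45 in³
ΣAȲ = (19500.00)(75.00) + (6636.61)(177.59) + (5000.00)(41.67) + (-3631.68)(88.00) = 2529820.90 in³
X̄ = 2275207.45 / 27504.93 = 82.72 in
Ȳ = 2529820.90 / 27504.93 = 91.98 in

X̄ = 82.72 in, Ȳ = 91.98 in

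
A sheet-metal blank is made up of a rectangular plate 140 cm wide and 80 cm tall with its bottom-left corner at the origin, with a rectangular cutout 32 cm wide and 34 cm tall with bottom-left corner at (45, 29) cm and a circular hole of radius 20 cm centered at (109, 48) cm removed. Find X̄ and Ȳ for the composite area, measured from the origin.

X̄ = 65.57 cm, Ȳ = 38.13 cm

Part | A | x̄ᵢ | ȳᵢ | A·x̄ᵢ | A·ȳᵢ
plate | 11200.00 | 70.00 | 40.00 | 784000.00 | 448000.00
hole 1 | -1088.00 | 61.00 | 46.00 | -66368.00 | -50048.00
hole 2 | -1256.64 | 109.00 | 48.00 | -136973.44 | -60318.58
Σ | 8855.36 |  |  | 580658.56 | 337633.42
X̄ = 580658.56 / 8855.36 = 65.57 cm
Ȳ = 337633.42 / 8855.36 = 38.13 cm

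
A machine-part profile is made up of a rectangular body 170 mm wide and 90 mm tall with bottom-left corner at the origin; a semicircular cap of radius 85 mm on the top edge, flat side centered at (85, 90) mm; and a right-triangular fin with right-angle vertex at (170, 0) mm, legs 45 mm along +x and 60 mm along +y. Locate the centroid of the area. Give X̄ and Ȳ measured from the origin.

X̄ = 89.82 mm, Ȳ = 76.66 mm

Part | A | x̄ᵢ | ȳᵢ | A·x̄ᵢ | A·ȳᵢ
rectangular body | 15300.00 | 85.00 | 45.00 | 1300500.00 | 688500.00
semicircular top | 11349.00 | 85.00 | 126.08 | 964665.29 | 1430826.98
triangular fin | 1350.00 | 185.00 | 20.00 | 249750.00 | 27000.00
Σ | 27999.00 |  |  | 2514915.29 | 2146326.98
X̄ = 2514915.29 / 27999.00 = 89.82 mm
Ȳ = 2146326.98 / 27999.00 = 76.66 mm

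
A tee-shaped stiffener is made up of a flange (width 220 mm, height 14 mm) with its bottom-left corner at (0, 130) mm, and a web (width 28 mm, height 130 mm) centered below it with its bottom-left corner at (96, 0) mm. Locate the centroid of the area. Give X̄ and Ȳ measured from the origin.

X̄ = 110.00 mm, Ȳ = 98.00 mm

web: A = 28 × 130 = 3640.00, centroid at (110.00, 65.00).
flange: A = 220 × 14 = 3080.00, centroid at (110.00, 137.00).
ΣA = 6720.00 mm², ΣAX̄ = 739200.00 mm³, ΣAȲ = 658560.00 mm³.
X̄ = 739200.00/6720.00 = 110.00 mm; Ȳ = 658560.00/6720.00 = 98.00 mm.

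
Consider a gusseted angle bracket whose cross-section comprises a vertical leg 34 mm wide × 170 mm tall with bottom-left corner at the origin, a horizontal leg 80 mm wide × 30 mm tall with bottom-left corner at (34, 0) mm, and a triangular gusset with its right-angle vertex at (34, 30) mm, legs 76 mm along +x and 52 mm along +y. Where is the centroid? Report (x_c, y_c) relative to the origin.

vertical leg: A = 34 × 170 = 5780.00, centroid at (17.00, 85.00).
horizontal leg: A = 80 × 30 = 2400.00, centroid at (74.00, 15.00).
gusset: A = ½·76·52 = 1976.00, centroid at (59.33, 47.33).
ΣA = 10156.00 mm², ΣAx_c = 393102.67 mm³, ΣAy_c = 620830.67 mm³.
x_c = 393102.67/10156.00 = 38.71 mm; y_c = 620830.67/10156.00 = 61.13 mm.

x_c = 38.71 mm, y_c = 61.13 mm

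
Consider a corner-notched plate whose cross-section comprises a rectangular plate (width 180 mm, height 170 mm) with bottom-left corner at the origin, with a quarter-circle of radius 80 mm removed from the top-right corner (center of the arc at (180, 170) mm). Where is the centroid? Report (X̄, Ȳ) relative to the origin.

plate: A = 180 × 170 = 30600.00, centroid at (90.00, 85.00).
removed quarter-circle: A = −¼π·80² = -5026.55, centroid at (146.05, 136.05).
ΣA = 25573.45 mm²
ΣAX̄ = (30600.00)(90.00) + (-5026.55)(146.05) = 2019887.98 mm³
ΣAȲ = (30600.00)(85.00) + (-5026.55)(136.05) = 1917153.46 mm³
X̄ = 2019887.98 / 25573.45 = 78.98 mm
Ȳ = 1917153.46 / 25573.45 = 74.97 mm

X̄ = 78.98 mm, Ȳ = 74.97 mm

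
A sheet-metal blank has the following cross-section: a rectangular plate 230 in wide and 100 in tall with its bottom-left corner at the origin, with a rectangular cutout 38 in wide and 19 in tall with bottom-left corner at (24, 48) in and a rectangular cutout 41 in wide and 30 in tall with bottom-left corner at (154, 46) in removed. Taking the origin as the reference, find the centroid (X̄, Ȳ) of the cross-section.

Part | A | x̄ᵢ | ȳᵢ | A·x̄ᵢ | A·ȳᵢ
plate | 23000.00 | 115.00 | 50.00 | 2645000.00 | 1150000.00
hole 1 | -722.00 | 43.00 | 57.50 | -31046.00 | -41515.00
hole 2 | -1230.00 | 174.50 | 61.00 | -214635.00 | -75030.00
Σ | 21048.00 |  |  | 2399319.00 | 1033455.00
X̄ = 2399319.00 / 21048.00 = 113.99 in
Ȳ = 1033455.00 / 21048.00 = 49.10 in

X̄ = 113.99 in, Ȳ = 49.10 in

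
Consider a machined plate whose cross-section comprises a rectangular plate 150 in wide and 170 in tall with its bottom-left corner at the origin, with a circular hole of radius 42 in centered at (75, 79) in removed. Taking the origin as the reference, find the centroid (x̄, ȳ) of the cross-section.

x̄ = 75.00 in, ȳ = 86.67 in

Part | A | x̄ᵢ | ȳᵢ | A·x̄ᵢ | A·ȳᵢ
plate | 25500.00 | 75.00 | 85.00 | 1912500.00 | 2167500.00
hole | -5541.77 | 75.00 | 79.00 | -415632.71 | -437799.79
Σ | 19958.23 |  |  | 1496867.29 | 1729700.21
x̄ = 1496867.29 / 19958.23 = 75.00 in
ȳ = 1729700.21 / 19958.23 = 86.67 in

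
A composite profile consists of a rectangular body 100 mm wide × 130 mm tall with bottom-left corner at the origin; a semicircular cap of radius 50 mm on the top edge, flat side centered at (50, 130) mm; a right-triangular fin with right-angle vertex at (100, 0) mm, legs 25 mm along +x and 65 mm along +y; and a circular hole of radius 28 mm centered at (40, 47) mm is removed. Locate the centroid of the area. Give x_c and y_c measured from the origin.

x_c = 54.71 mm, y_c = 87.76 mm

rectangular body: A = 100 × 130 = 13000.00, centroid at (50.00, 65.00).
semicircular top: A = ½π·50² = 3926.99, centroid at (50.00, 151.22).
triangular fin: A = ½·25·65 = 812.50, centroid at (108.33, 21.67).
hole: A = −π·28² = -2463.01, centroid at (40.00, 47.00).
ΣA = 15276.48 mm²
ΣAx_c = (13000.00)(50.00) + (3926.99)(50.00) + (812.50)(108.33) + (-2463.01)(40.00) = 835850.03 mm³
ΣAy_c = (13000.00)(65.00) + (3926.99)(151.22) + (812.50)(21.67) + (-2463.01)(47.00) = 1340684.90 mm³
x_c = 835850.03 / 15276.48 = 54.71 mm
y_c = 1340684.90 / 15276.48 = 87.76 mm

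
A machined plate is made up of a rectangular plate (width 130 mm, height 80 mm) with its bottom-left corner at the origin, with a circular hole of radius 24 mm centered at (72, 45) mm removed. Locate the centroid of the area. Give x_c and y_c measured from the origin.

Part | A | x̄ᵢ | ȳᵢ | A·x̄ᵢ | A·ȳᵢ
plate | 10400.00 | 65.00 | 40.00 | 676000.00 | 416000.00
hole | -1809.56 | 72.00 | 45.00 | -130288.13 | -81430.08
Σ | 8590.44 |  |  | 545711.87 | 334569.92
x_c = 545711.87 / 8590.44 = 63.53 mm
y_c = 334569.92 / 8590.44 = 38.95 mm

x_c = 63.53 mm, y_c = 38.95 mm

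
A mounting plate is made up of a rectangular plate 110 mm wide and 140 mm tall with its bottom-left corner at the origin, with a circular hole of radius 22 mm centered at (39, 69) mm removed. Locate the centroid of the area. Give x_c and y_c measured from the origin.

Part | A | x̄ᵢ | ȳᵢ | A·x̄ᵢ | A·ȳᵢ
plate | 15400.00 | 55.00 | 70.00 | 847000.00 | 1078000.00
hole | -1520.53 | 39.00 | 69.00 | -59300.70 | -104916.63
Σ | 13879.47 |  |  | 787699.30 | 973083.37
x_c = 787699.30 / 13879.47 = 56.75 mm
y_c = 973083.37 / 13879.47 = 70.11 mm

x_c = 56.75 mm, y_c = 70.11 mm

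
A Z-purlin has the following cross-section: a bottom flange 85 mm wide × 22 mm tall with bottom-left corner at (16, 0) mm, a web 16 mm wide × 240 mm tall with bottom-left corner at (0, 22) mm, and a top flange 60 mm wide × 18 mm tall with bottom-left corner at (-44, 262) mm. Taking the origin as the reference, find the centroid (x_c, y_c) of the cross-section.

x_c = 18.41 mm, y_c = 126.44 mm

bottom flange: A = 85 × 22 = 1870.00, centroid at (58.50, 11.00).
web: A = 16 × 240 = 3840.00, centroid at (8.00, 142.00).
top flange: A = 60 × 18 = 1080.00, centroid at (-14.00, 271.00).
ΣA = 6790.00 mm²
ΣAx_c = (1870.00)(58.50) + (3840.00)(8.00) + (1080.00)(-14.00) = 124995.00 mm³
ΣAy_c = (1870.00)(11.00) + (3840.00)(142.00) + (1080.00)(271.00) = 858530.00 mm³
x_c = 124995.00 / 6790.00 = 18.41 mm
y_c = 858530.00 / 6790.00 = 126.44 mm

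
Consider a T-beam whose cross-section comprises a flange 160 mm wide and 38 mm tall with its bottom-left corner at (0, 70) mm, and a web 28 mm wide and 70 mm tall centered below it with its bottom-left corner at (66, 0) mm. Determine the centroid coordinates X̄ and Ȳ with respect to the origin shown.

web: A = 28 × 70 = 1960.00, centroid at (80.00, 35.00).
flange: A = 160 × 38 = 6080.00, centroid at (80.00, 89.00).
ΣA = 8040.00 mm²
ΣAX̄ = (1960.00)(80.00) + (6080.00)(80.00) = 643200.00 mm³
ΣAȲ = (1960.00)(35.00) + (6080.00)(89.00) = 609720.00 mm³
X̄ = 643200.00 / 8040.00 = 80.00 mm
Ȳ = 609720.00 / 8040.00 = 75.84 mm

X̄ = 80.00 mm, Ȳ = 75.84 mm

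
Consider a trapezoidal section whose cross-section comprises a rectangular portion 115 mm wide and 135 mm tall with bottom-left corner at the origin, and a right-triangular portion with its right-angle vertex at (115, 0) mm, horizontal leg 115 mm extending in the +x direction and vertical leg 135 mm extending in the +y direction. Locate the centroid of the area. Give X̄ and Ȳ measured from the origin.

X̄ = 89.44 mm, Ȳ = 60.00 mm

rectangular portion: A = 115 × 135 = 15525.00, centroid at (57.50, 67.50).
triangular portion: A = ½·115·135 = 7762.50, centroid at (153.33, 45.00).
ΣA = 23287.50 mm²
ΣAX̄ = (15525.00)(57.50) + (7762.50)(153.33) = 2082937.50 mm³
ΣAȲ = (15525.00)(67.50) + (7762.50)(45.00) = 1397250.00 mm³
X̄ = 2082937.50 / 23287.50 = 89.44 mm
Ȳ = 1397250.00 / 23287.50 = 60.00 mm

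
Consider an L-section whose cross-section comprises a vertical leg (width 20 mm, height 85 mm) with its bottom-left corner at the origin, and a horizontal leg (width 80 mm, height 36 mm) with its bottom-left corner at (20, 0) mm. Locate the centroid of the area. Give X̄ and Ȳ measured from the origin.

X̄ = 41.44 mm, Ȳ = 27.09 mm

vertical leg: A = 20 × 85 = 1700.00, centroid at (10.00, 42.50).
horizontal leg: A = 80 × 36 = 2880.00, centroid at (60.00, 18.00).
ΣA = 4580.00 mm²
ΣAX̄ = (1700.00)(10.00) + (2880.00)(60.00) = 189800.00 mm³
ΣAȲ = (1700.00)(42.50) + (2880.00)(18.00) = 124090.00 mm³
X̄ = 189800.00 / 4580.00 = 41.44 mm
Ȳ = 124090.00 / 4580.00 = 27.09 mm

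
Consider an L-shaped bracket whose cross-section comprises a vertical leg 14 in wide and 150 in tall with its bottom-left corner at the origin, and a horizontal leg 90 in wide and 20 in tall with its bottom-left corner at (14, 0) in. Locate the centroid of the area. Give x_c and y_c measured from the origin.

vertical leg: A = 14 × 150 = 2100.00, centroid at (7.00, 75.00).
horizontal leg: A = 90 × 20 = 1800.00, centroid at (59.00, 10.00).
ΣA = 3900.00 in²
ΣAx_c = (2100.00)(7.00) + (1800.00)(59.00) = 120900.00 in³
ΣAy_c = (2100.00)(75.00) + (1800.00)(10.00) = 175500.00 in³
x_c = 120900.00 / 3900.00 = 31.00 in
y_c = 175500.00 / 3900.00 = 45.00 in

x_c = 31.00 in, y_c = 45.00 in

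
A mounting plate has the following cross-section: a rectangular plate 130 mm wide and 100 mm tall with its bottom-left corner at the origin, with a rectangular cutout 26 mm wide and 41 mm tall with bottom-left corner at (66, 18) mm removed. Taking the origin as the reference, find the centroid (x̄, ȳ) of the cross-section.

Part | A | x̄ᵢ | ȳᵢ | A·x̄ᵢ | A·ȳᵢ
plate | 13000.00 | 65.00 | 50.00 | 845000.00 | 650000.00
hole | -1066.00 | 79.00 | 38.50 | -84214.00 | -41041.00
Σ | 11934.00 |  |  | 760786.00 | 608959.00
x̄ = 760786.00 / 11934.00 = 63.75 mm
ȳ = 608959.00 / 11934.00 = 51.03 mm

x̄ = 63.75 mm, ȳ = 51.03 mm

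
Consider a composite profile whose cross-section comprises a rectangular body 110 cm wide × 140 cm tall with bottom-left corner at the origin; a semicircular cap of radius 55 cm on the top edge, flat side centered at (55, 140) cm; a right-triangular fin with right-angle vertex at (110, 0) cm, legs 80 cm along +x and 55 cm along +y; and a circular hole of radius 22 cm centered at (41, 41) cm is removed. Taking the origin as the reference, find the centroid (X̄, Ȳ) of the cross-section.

rectangular body: A = 110 × 140 = 15400.00, centroid at (55.00, 70.00).
semicircular top: A = ½π·55² = 4751.66, centroid at (55.00, 163.34).
triangular fin: A = ½·80·55 = 2200.00, centroid at (136.67, 18.33).
hole: A = −π·22² = -1520.53, centroid at (41.00, 41.00).
ΣA = 20831.13 cm²
ΣAX̄ = (15400.00)(55.00) + (4751.66)(55.00) + (2200.00)(136.67) + (-1520.53)(41.00) = 1346666.14 cm³
ΣAȲ = (15400.00)(70.00) + (4751.66)(163.34) + (2200.00)(18.33) + (-1520.53)(41.00) = 1832140.48 cm³
X̄ = 1346666.14 / 20831.13 = 64.65 cm
Ȳ = 1832140.48 / 20831.13 = 87.95 cm

X̄ = 64.65 cm, Ȳ = 87.95 cm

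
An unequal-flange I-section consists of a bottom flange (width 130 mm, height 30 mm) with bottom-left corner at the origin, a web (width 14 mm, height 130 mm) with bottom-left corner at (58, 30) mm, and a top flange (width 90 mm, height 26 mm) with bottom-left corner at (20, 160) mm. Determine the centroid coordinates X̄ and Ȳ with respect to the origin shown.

bottom flange: A = 130 × 30 = 3900.00, centroid at (65.00, 15.00).
web: A = 14 × 130 = 1820.00, centroid at (65.00, 95.00).
top flange: A = 90 × 26 = 2340.00, centroid at (65.00, 173.00).
ΣA = 8060.00 mm²
ΣAX̄ = (3900.00)(65.00) + (1820.00)(65.00) + (2340.00)(65.00) = 523900.00 mm³
ΣAȲ = (3900.00)(15.00) + (1820.00)(95.00) + (2340.00)(173.00) = 636220.00 mm³
X̄ = 523900.00 / 8060.00 = 65.00 mm
Ȳ = 636220.00 / 8060.00 = 78.94 mm

X̄ = 65.00 mm, Ȳ = 78.94 mm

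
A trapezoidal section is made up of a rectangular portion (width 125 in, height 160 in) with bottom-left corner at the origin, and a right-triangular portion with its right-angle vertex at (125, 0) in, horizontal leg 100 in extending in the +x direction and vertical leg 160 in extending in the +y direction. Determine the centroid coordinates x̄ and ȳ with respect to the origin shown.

x̄ = 89.88 in, ȳ = 72.38 in

rectangular portion: A = 125 × 160 = 20000.00, centroid at (62.50, 80.00).
triangular portion: A = ½·100·160 = 8000.00, centroid at (158.33, 53.33).
ΣA = 28000.00 in², ΣAx̄ = 2516666.67 in³, ΣAȳ = 2026666.67 in³.
x̄ = 2516666.67/28000.00 = 89.88 in; ȳ = 2026666.67/28000.00 = 72.38 in.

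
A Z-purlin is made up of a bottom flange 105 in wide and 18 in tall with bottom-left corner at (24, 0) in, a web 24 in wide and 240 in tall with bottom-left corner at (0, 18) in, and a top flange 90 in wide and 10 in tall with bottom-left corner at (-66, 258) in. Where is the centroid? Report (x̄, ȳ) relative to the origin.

x̄ = 22.78 in, ȳ = 122.64 in

bottom flange: A = 105 × 18 = 1890.00, centroid at (76.50, 9.00).
web: A = 24 × 240 = 5760.00, centroid at (12.00, 138.00).
top flange: A = 90 × 10 = 900.00, centroid at (-21.00, 263.00).
ΣA = 8550.00 in²
ΣAx̄ = (1890.00)(76.50) + (5760.00)(12.00) + (900.00)(-21.00) = 194805.00 in³
ΣAȳ = (1890.00)(9.00) + (5760.00)(138.00) + (900.00)(263.00) = 1048590.00 in³
x̄ = 194805.00 / 8550.00 = 22.78 in
ȳ = 1048590.00 / 8550.00 = 122.64 in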